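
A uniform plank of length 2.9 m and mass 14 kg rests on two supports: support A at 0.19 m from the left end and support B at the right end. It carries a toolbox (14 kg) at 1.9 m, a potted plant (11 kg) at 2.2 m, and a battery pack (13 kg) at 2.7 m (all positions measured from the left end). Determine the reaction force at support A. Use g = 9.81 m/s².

Choose support B as the axis so its reaction then has zero moment arm.
Beam weight: 14 × 9.81 = 137.3 N down at 1.45 m → arm 1.45 m, τ = 137.3 × 1.45 = 199.1 N·m counterclockwise.
Toolbox: 14 × 9.81 = 137.3 N down at 1.9 m → arm 1 m, τ = 137.3 × 1 = 137.3 N·m counterclockwise.
Potted plant: 11 × 9.81 = 107.9 N down at 2.2 m → arm 0.7 m, τ = 107.9 × 0.7 = 75.53 N·m counterclockwise.
Battery pack: 13 × 9.81 = 127.5 N down at 2.7 m → arm 0.2 m, τ = 127.5 × 0.2 = 25.5 N·m counterclockwise.
Net load moment about support B = 437.4 N·m counterclockwise.
Reaction R at support A is upward at 0.19 m, arm 2.71 m → moment R × 2.71 clockwise.
Setting net torque to zero: R × 2.71 = 437.4 → R = 161 N.

R_A ≈ 161 N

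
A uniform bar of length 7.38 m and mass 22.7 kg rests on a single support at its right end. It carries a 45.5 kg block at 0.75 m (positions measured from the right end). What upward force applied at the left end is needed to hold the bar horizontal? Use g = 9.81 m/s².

F ≈ 157 N

About the right end:
Beam weight: 22.7 × 9.81 = 222.7 N down at 3.69 m → arm 3.69 m, τ = 222.7 × 3.69 = 821.8 N·m counterclockwise.
Block: 45.5 × 9.81 = 446.4 N down at 0.75 m → arm 0.75 m, τ = 446.4 × 0.75 = 334.8 N·m counterclockwise.
Net moment of the loads = 1157 N·m counterclockwise.
The upward force F acts at the left end, arm 7.38 m, giving F × 7.38 clockwise.
Balancing moments: F × 7.38 = 1157, giving F = 1157 / 7.38 = 157 N.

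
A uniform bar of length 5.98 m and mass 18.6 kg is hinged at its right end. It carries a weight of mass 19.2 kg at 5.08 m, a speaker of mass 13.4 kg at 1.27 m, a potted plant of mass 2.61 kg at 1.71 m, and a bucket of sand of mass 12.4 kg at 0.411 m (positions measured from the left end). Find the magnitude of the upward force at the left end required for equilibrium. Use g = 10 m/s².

F ≈ 362 N

Choose the right end as the axis so the unknown pivot reaction has zero arm there.
Beam weight: 18.6 × 10 = 186 N down at 2.99 m → arm 2.99 m, τ = 186 × 2.99 = 556.1 N·m counterclockwise.
Weight: 19.2 × 10 = 192 N down at 5.08 m → arm 0.9 m, τ = 192 × 0.9 = 172.8 N·m counterclockwise.
Speaker: 13.4 × 10 = 134 N down at 1.27 m → arm 4.71 m, τ = 134 × 4.71 = 631.1 N·m counterclockwise.
Potted plant: 2.61 × 10 = 26.1 N down at 1.71 m → arm 4.27 m, τ = 26.1 × 4.27 = 111.4 N·m counterclockwise.
Bucket of sand: 12.4 × 10 = 124 N down at 0.411 m → arm 5.569 m, τ = 124 × 5.569 = 690.6 N·m counterclockwise.
Net moment of the loads = 2162 N·m counterclockwise.
The upward force F acts at the left end, arm 5.98 m, giving F × 5.98 clockwise.
Balancing moments: F × 5.98 = 2162, giving F = 2162 / 5.98 = 362 N.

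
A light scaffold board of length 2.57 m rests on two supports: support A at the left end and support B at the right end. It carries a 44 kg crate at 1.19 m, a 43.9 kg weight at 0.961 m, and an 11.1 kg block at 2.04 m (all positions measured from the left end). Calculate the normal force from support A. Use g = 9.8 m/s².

Taking torques about support B:
Crate: 44 × 9.8 = 431.2 N down at 1.19 m → arm 1.38 m, τ = 431.2 × 1.38 = 595.1 N·m counterclockwise.
Weight: 43.9 × 9.8 = 430.2 N down at 0.961 m → arm 1.609 m, τ = 430.2 × 1.609 = 692.2 N·m counterclockwise.
Block: 11.1 × 9.8 = 108.8 N down at 2.04 m → arm 0.53 m, τ = 108.8 × 0.53 = 57.66 N·m counterclockwise.
Net load moment about support B = 1345 N·m counterclockwise.
Reaction R at support A is upward at 0 m, arm 2.57 m → moment R × 2.57 clockwise.
Balancing moments: R × 2.57 = 1345, giving R = 523 N.

R_A ≈ 523 N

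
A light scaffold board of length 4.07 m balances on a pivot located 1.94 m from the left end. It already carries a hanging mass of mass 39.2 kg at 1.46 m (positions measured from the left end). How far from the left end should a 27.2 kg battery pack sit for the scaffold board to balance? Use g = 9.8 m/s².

Choose the pivot (at 1.94 m from the left end) as the axis so the support reaction has zero arm there.
Hanging mass: 39.2 × 9.8 = 384.2 N down at 1.46 m → arm 0.48 m, τ = 384.2 × 0.48 = 184.4 N·m counterclockwise.
Net moment of existing loads = 184.4 N·m counterclockwise.
The battery pack weighs 27.2 × 9.8 = 266.6 N and must supply an equal clockwise moment, so its lever arm about the pivot is 184.4 / 266.6 = 0.692 m.
That puts it at 1.94 + 0.692 = 2.63 m from the left end.

x ≈ 2.63 m from the left end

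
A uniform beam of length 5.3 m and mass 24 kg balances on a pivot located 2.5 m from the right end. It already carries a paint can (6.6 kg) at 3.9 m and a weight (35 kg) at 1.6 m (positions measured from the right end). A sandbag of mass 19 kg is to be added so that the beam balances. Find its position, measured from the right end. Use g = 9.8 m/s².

Sum moments about the pivot (at 2.5 m from the right end) (the support reaction has zero arm there).
Beam weight: 24 × 9.8 = 235.2 N down at 2.65 m → arm 0.15 m, τ = 235.2 × 0.15 = 35.28 N·m counterclockwise.
Paint can: 6.6 × 9.8 = 64.68 N down at 3.9 m → arm 1.4 m, τ = 64.68 × 1.4 = 90.55 N·m counterclockwise.
Weight: 35 × 9.8 = 343 N down at 1.6 m → arm 0.9 m, τ = 343 × 0.9 = 308.7 N·m clockwise.
Net moment of existing loads = 182.9 N·m clockwise.
The sandbag weighs 19 × 9.8 = 186.2 N and must supply an equal counterclockwise moment, so its lever arm about the pivot is 182.9 / 186.2 = 0.982 m.
That puts it at 2.5 + 0.982 = 3.48 m from the right end.

x ≈ 3.48 m from the right end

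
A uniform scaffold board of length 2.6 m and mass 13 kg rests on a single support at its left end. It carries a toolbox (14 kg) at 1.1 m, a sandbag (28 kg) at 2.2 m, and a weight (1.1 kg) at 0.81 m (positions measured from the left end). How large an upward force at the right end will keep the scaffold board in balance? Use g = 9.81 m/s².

F ≈ 358 N

Taking torques about the left end:
Beam weight: 13 × 9.81 = 127.5 N down at 1.3 m → arm 1.3 m, τ = 127.5 × 1.3 = 165.8 N·m clockwise.
Toolbox: 14 × 9.81 = 137.3 N down at 1.1 m → arm 1.1 m, τ = 137.3 × 1.1 = 151 N·m clockwise.
Sandbag: 28 × 9.81 = 274.7 N down at 2.2 m → arm 2.2 m, τ = 274.7 × 2.2 = 604.3 N·m clockwise.
Weight: 1.1 × 9.81 = 10.79 N down at 0.81 m → arm 0.81 m, τ = 10.79 × 0.81 = 8.74 N·m clockwise.
Net moment of the loads = 929.8 N·m clockwise.
The upward force F acts at the right end, arm 2.6 m, giving F × 2.6 counterclockwise.
Setting net torque to zero: F × 2.6 = 929.8 → F = 929.8 / 2.6 = 358 N.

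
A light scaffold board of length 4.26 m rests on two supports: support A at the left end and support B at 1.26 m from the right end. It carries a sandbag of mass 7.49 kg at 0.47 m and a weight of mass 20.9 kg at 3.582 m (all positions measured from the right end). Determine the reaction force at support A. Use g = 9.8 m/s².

Sum moments about support B (its reaction then has zero moment arm).
Sandbag: 7.49 × 9.8 = 73.4 N down at 0.47 m → arm 0.79 m, τ = 73.4 × 0.79 = 57.99 N·m clockwise.
Weight: 20.9 × 9.8 = 204.8 N down at 3.582 m → arm 2.322 m, τ = 204.8 × 2.322 = 475.5 N·m counterclockwise.
Net load moment about support B = 417.5 N·m counterclockwise.
Reaction R at support A is upward at 4.26 m, arm 3 m → moment R × 3 clockwise.
Στ = 0 ⇒ R × 3 = 417.5 ⇒ R = 139 N.

R_A ≈ 139 N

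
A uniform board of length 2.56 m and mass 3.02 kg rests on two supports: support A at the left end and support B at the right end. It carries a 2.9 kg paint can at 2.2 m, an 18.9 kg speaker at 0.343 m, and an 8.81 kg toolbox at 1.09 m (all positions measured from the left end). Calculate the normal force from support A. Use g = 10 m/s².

About support B:
Beam weight: 3.02 × 10 = 30.2 N down at 1.28 m → arm 1.28 m, τ = 30.2 × 1.28 = 38.66 N·m counterclockwise.
Paint can: 2.9 × 10 = 29 N down at 2.2 m → arm 0.36 m, τ = 29 × 0.36 = 10.44 N·m counterclockwise.
Speaker: 18.9 × 10 = 189 N down at 0.343 m → arm 2.217 m, τ = 189 × 2.217 = 419 N·m counterclockwise.
Toolbox: 8.81 × 10 = 88.1 N down at 1.09 m → arm 1.47 m, τ = 88.1 × 1.47 = 129.5 N·m counterclockwise.
Net load moment about support B = 597.6 N·m counterclockwise.
Reaction R at support A is upward at 0 m, arm 2.56 m → moment R × 2.56 clockwise.
For rotational equilibrium, R × 2.56 = 597.6, so R = 233 N.

R_A ≈ 233 N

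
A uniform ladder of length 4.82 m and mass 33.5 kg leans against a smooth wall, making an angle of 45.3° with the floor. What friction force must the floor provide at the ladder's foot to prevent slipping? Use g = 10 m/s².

f ≈ 166 N

About the foot of the ladder:
Ladder weight 33.5×10 = 335 N acts at 2.41 m along the ladder; its horizontal arm is 2.41·cos45.3° = 1.695 m → τ = 567.8 N·m clockwise.
Wall normal N acts horizontally at the top; its moment arm is the height L sinθ = 4.82·sin45.3° = 3.426 m, counterclockwise.
Στ = 0 ⇒ N × 3.426 = 567.8 ⇒ N = 166 N.
ΣFx = 0: friction at the foot balances the wall's push, so f = N_wall = 166 N.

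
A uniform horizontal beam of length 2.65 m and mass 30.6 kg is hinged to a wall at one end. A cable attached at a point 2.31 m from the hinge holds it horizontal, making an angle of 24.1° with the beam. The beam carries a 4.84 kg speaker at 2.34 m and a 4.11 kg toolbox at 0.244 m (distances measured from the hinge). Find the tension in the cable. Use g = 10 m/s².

Choose the hinge as the axis so the unknown hinge reaction has zero arm there.
Beam weight: 30.6 × 10 = 306 N down at 1.325 m → arm 1.325 m, τ = 306 × 1.325 = 405.4 N·m clockwise.
Speaker: 4.84 × 10 = 48.4 N down at 2.34 m → arm 2.34 m, τ = 48.4 × 2.34 = 113.3 N·m clockwise.
Toolbox: 4.11 × 10 = 41.1 N down at 0.244 m → arm 0.244 m, τ = 41.1 × 0.244 = 10.03 N·m clockwise.
Total clockwise load moment = 528.7 N·m.
The cable tension T acts at 2.31 m; only its component perpendicular to the beam, T sinθ, produces torque. sin 24.1° = 0.4083.
For rotational equilibrium, T × 2.31 × 0.4083 = 528.7, so T = 528.7 / 0.9432 = 561 N.

T ≈ 561 N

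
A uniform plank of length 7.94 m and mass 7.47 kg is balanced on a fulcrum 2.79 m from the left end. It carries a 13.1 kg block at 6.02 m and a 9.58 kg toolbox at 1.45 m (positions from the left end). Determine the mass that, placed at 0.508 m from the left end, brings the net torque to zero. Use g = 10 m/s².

m ≈ 16.8 kg

About the fulcrum (at 2.79 m from the left end):
Beam weight: 7.47 × 10 = 74.7 N down at 3.97 m → arm 1.18 m, τ = 74.7 × 1.18 = 88.15 N·m clockwise.
Block: 13.1 × 10 = 131 N down at 6.02 m → arm 3.23 m, τ = 131 × 3.23 = 423.1 N·m clockwise.
Toolbox: 9.58 × 10 = 95.8 N down at 1.45 m → arm 1.34 m, τ = 95.8 × 1.34 = 128.4 N·m counterclockwise.
Net moment of known loads = 382.9 N·m clockwise.
An unknown mass m at 0.508 m has arm 2.282 m; its moment is m·g·2.282 counterclockwise.
Setting net torque to zero: m × 10 × 2.282 = 382.9 → m = 382.9 / (10 × 2.282) = 16.8 kg.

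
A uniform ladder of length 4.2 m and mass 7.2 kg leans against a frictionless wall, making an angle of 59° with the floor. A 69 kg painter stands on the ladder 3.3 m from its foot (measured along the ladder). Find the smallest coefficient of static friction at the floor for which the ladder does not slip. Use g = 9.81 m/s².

About the foot of the ladder:
Ladder weight 7.2×9.81 = 70.63 N acts at 2.1 m along the ladder; its horizontal arm is 2.1·cos59° = 1.082 m → τ = 76.42 N·m clockwise.
Painter: 69×9.81 = 676.9 N at 3.3 m → arm 1.7 m → τ = 1151 N·m clockwise.
Wall normal N acts horizontally at the top; its moment arm is the height L sinθ = 4.2·sin59° = 3.6 m, counterclockwise.
Στ = 0 ⇒ N × 3.6 = 1227 ⇒ N = 340.8 N.
ΣFx = 0 ⇒ f = N_wall = 340.8 N. ΣFy = 0 ⇒ N_floor = 747.5 N.
μ_min = f / N_floor = 340.8 / 747.5 = 0.456.

μ_min ≈ 0.456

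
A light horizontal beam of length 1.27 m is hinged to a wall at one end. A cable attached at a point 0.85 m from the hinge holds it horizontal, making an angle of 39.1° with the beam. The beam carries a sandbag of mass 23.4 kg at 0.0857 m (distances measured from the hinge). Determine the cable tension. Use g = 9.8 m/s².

Sum moments about the hinge (the unknown hinge reaction has zero arm there).
Sandbag: 23.4 × 9.8 = 229.3 N down at 0.0857 m → arm 0.0857 m, τ = 229.3 × 0.0857 = 19.65 N·m clockwise.
Total clockwise load moment = 19.65 N·m.
The cable tension T acts at 0.85 m; only its component perpendicular to the beam, T sinθ, produces torque. sin 39.1° = 0.6307.
Στ = 0 ⇒ T × 0.85 × 0.6307 = 19.65 ⇒ T = 19.65 / 0.5361 = 36.7 N.

T ≈ 36.7 N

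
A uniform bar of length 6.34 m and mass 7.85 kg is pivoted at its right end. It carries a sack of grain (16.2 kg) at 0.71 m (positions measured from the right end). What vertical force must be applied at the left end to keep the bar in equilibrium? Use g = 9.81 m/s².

Sum moments about the right end (the unknown pivot reaction has zero arm there).
Beam weight: 7.85 × 9.81 = 77.01 N down at 3.17 m → arm 3.17 m, τ = 77.01 × 3.17 = 244.1 N·m counterclockwise.
Sack of grain: 16.2 × 9.81 = 158.9 N down at 0.71 m → arm 0.71 m, τ = 158.9 × 0.71 = 112.8 N·m counterclockwise.
Net moment of the loads = 356.9 N·m counterclockwise.
The upward force F acts at the left end, arm 6.34 m, giving F × 6.34 clockwise.
Setting net torque to zero: F × 6.34 = 356.9 → F = 356.9 / 6.34 = 56.3 N.

F ≈ 56.3 N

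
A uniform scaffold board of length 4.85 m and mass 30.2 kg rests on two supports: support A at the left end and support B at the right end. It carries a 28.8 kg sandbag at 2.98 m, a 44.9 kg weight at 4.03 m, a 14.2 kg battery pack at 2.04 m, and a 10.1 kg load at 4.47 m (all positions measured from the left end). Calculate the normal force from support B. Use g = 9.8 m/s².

Taking torques about support A:
Beam weight: 30.2 × 9.8 = 296 N down at 2.425 m → arm 2.425 m, τ = 296 × 2.425 = 717.8 N·m clockwise.
Sandbag: 28.8 × 9.8 = 282.2 N down at 2.98 m → arm 2.98 m, τ = 282.2 × 2.98 = 841 N·m clockwise.
Weight: 44.9 × 9.8 = 440 N down at 4.03 m → arm 4.03 m, τ = 440 × 4.03 = 1773 N·m clockwise.
Battery pack: 14.2 × 9.8 = 139.2 N down at 2.04 m → arm 2.04 m, τ = 139.2 × 2.04 = 284 N·m clockwise.
Load: 10.1 × 9.8 = 98.98 N down at 4.47 m → arm 4.47 m, τ = 98.98 × 4.47 = 442.4 N·m clockwise.
Net load moment about support A = 4058 N·m clockwise.
Reaction R at support B is upward at 4.85 m, arm 4.85 m → moment R × 4.85 counterclockwise.
For rotational equilibrium, R × 4.85 = 4058, so R = 837 N.

R_B ≈ 837 N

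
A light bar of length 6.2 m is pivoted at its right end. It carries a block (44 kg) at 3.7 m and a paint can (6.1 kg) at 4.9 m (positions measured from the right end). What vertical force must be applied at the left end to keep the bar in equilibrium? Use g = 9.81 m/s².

F ≈ 305 N

Choose the right end as the axis so the unknown pivot reaction has zero arm there.
Block: 44 × 9.81 = 431.6 N down at 3.7 m → arm 3.7 m, τ = 431.6 × 3.7 = 1597 N·m counterclockwise.
Paint can: 6.1 × 9.81 = 59.84 N down at 4.9 m → arm 4.9 m, τ = 59.84 × 4.9 = 293.2 N·m counterclockwise.
Net moment of the loads = 1890 N·m counterclockwise.
The upward force F acts at the left end, arm 6.2 m, giving F × 6.2 clockwise.
Setting net torque to zero: F × 6.2 = 1890 → F = 1890 / 6.2 = 305 N.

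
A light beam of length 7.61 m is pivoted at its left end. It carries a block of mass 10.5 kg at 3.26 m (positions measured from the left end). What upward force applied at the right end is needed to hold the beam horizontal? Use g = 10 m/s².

Sum moments about the left end (the unknown pivot reaction has zero arm there).
Block: 10.5 × 10 = 105 N down at 3.26 m → arm 3.26 m, τ = 105 × 3.26 = 342.3 N·m clockwise.
Net moment of the loads = 342.3 N·m clockwise.
The upward force F acts at the right end, arm 7.61 m, giving F × 7.61 counterclockwise.
Setting net torque to zero: F × 7.61 = 342.3 → F = 342.3 / 7.61 = 45 N.

F ≈ 45 N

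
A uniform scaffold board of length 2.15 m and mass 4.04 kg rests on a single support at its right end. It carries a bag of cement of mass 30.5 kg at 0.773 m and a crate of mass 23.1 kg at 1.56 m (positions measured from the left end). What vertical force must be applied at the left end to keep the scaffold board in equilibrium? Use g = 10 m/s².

F ≈ 279 N

Sum moments about the right end (the unknown pivot reaction has zero arm there).
Beam weight: 4.04 × 10 = 40.4 N down at 1.075 m → arm 1.075 m, τ = 40.4 × 1.075 = 43.43 N·m counterclockwise.
Bag of cement: 30.5 × 10 = 305 N down at 0.773 m → arm 1.377 m, τ = 305 × 1.377 = 420 N·m counterclockwise.
Crate: 23.1 × 10 = 231 N down at 1.56 m → arm 0.59 m, τ = 231 × 0.59 = 136.3 N·m counterclockwise.
Net moment of the loads = 599.7 N·m counterclockwise.
The upward force F acts at the left end, arm 2.15 m, giving F × 2.15 clockwise.
For rotational equilibrium, F × 2.15 = 599.7, so F = 599.7 / 2.15 = 279 N.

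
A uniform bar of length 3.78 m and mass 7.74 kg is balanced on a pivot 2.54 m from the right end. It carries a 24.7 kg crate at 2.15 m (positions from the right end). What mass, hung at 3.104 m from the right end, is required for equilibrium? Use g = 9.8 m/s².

About the pivot (at 2.54 m from the right end):
Beam weight: 7.74 × 9.8 = 75.85 N down at 1.89 m → arm 0.65 m, τ = 75.85 × 0.65 = 49.3 N·m clockwise.
Crate: 24.7 × 9.8 = 242.1 N down at 2.15 m → arm 0.39 m, τ = 242.1 × 0.39 = 94.42 N·m clockwise.
Net moment of known loads = 143.7 N·m clockwise.
An unknown mass m at 3.104 m has arm 0.564 m; its moment is m·g·0.564 counterclockwise.
For rotational equilibrium, m × 9.8 × 0.564 = 143.7, so m = 143.7 / (9.8 × 0.564) = 26 kg.

m ≈ 26 kg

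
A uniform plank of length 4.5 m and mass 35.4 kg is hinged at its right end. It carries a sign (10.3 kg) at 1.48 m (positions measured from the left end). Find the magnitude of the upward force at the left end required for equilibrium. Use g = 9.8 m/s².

F ≈ 241 N

About the right end:
Beam weight: 35.4 × 9.8 = 346.9 N down at 2.25 m → arm 2.25 m, τ = 346.9 × 2.25 = 780.5 N·m counterclockwise.
Sign: 10.3 × 9.8 = 100.9 N down at 1.48 m → arm 3.02 m, τ = 100.9 × 3.02 = 304.7 N·m counterclockwise.
Net moment of the loads = 1085 N·m counterclockwise.
The upward force F acts at the left end, arm 4.5 m, giving F × 4.5 clockwise.
For rotational equilibrium, F × 4.5 = 1085, so F = 1085 / 4.5 = 241 N.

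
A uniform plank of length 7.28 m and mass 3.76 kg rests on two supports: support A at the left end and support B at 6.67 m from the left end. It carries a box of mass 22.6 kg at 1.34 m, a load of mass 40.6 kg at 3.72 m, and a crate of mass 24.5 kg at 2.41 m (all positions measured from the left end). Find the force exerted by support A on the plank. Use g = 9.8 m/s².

Choose support B as the axis so its reaction then has zero moment arm.
Beam weight: 3.76 × 9.8 = 36.85 N down at 3.64 m → arm 3.03 m, τ = 36.85 × 3.03 = 111.7 N·m counterclockwise.
Box: 22.6 × 9.8 = 221.5 N down at 1.34 m → arm 5.33 m, τ = 221.5 × 5.33 = 1181 N·m counterclockwise.
Load: 40.6 × 9.8 = 397.9 N down at 3.72 m → arm 2.95 m, τ = 397.9 × 2.95 = 1174 N·m counterclockwise.
Crate: 24.5 × 9.8 = 240.1 N down at 2.41 m → arm 4.26 m, τ = 240.1 × 4.26 = 1023 N·m counterclockwise.
Net load moment about support B = 3490 N·m counterclockwise.
Reaction R at support A is upward at 0 m, arm 6.67 m → moment R × 6.67 clockwise.
Balancing moments: R × 6.67 = 3490, giving R = 523 N.

R_A ≈ 523 N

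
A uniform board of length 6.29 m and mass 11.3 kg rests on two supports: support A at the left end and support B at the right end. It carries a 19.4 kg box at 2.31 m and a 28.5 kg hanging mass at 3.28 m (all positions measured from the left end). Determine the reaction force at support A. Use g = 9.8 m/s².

Taking torques about support B:
Beam weight: 11.3 × 9.8 = 110.7 N down at 3.145 m → arm 3.145 m, τ = 110.7 × 3.145 = 348.2 N·m counterclockwise.
Box: 19.4 × 9.8 = 190.1 N down at 2.31 m → arm 3.98 m, τ = 190.1 × 3.98 = 756.6 N·m counterclockwise.
Hanging mass: 28.5 × 9.8 = 279.3 N down at 3.28 m → arm 3.01 m, τ = 279.3 × 3.01 = 840.7 N·m counterclockwise.
Net load moment about support B = 1946 N·m counterclockwise.
Reaction R at support A is upward at 0 m, arm 6.29 m → moment R × 6.29 clockwise.
Setting net torque to zero: R × 6.29 = 1946 → R = 309 N.

R_A ≈ 309 N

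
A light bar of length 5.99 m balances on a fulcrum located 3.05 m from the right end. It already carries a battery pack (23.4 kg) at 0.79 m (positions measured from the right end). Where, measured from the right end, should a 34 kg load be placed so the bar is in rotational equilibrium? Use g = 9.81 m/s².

About the fulcrum (at 3.05 m from the right end):
Battery pack: 23.4 × 9.81 = 229.6 N down at 0.79 m → arm 2.26 m, τ = 229.6 × 2.26 = 518.9 N·m clockwise.
Net moment of existing loads = 518.9 N·m clockwise.
The load weighs 34 × 9.81 = 333.5 N and must supply an equal counterclockwise moment, so its lever arm about the fulcrum is 518.9 / 333.5 = 1.56 m.
That puts it at 3.05 + 1.56 = 4.61 m from the right end.

x ≈ 4.61 m from the right end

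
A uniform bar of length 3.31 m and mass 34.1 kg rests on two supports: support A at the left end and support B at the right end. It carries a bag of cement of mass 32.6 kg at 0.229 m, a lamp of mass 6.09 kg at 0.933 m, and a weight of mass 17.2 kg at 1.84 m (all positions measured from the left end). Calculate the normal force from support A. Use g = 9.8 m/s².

R_A ≈ 582 N

Sum moments about support B (its reaction then has zero moment arm).
Beam weight: 34.1 × 9.8 = 334.2 N down at 1.655 m → arm 1.655 m, τ = 334.2 × 1.655 = 553.1 N·m counterclockwise.
Bag of cement: 32.6 × 9.8 = 319.5 N down at 0.229 m → arm 3.081 m, τ = 319.5 × 3.081 = 984.4 N·m counterclockwise.
Lamp: 6.09 × 9.8 = 59.68 N down at 0.933 m → arm 2.377 m, τ = 59.68 × 2.377 = 141.9 N·m counterclockwise.
Weight: 17.2 × 9.8 = 168.6 N down at 1.84 m → arm 1.47 m, τ = 168.6 × 1.47 = 247.8 N·m counterclockwise.
Net load moment about support B = 1927 N·m counterclockwise.
Reaction R at support A is upward at 0 m, arm 3.31 m → moment R × 3.31 clockwise.
Setting net torque to zero: R × 3.31 = 1927 → R = 582 N.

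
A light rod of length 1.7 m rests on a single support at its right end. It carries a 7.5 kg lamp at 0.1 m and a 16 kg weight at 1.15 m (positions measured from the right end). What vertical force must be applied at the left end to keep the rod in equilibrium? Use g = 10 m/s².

F ≈ 113 N

Take moments about the right end.
Lamp: 7.5 × 10 = 75 N down at 0.1 m → arm 0.1 m, τ = 75 × 0.1 = 7.5 N·m counterclockwise.
Weight: 16 × 10 = 160 N down at 1.15 m → arm 1.15 m, τ = 160 × 1.15 = 184 N·m counterclockwise.
Net moment of the loads = 191.5 N·m counterclockwise.
The upward force F acts at the left end, arm 1.7 m, giving F × 1.7 clockwise.
Στ = 0 ⇒ F × 1.7 = 191.5 ⇒ F = 191.5 / 1.7 = 113 N.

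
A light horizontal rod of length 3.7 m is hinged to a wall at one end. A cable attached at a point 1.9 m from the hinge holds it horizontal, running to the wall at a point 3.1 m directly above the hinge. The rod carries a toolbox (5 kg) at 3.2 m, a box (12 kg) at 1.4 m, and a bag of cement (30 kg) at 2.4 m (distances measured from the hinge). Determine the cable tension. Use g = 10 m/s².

Take moments about the hinge.
Toolbox: 5 × 10 = 50 N down at 3.2 m → arm 3.2 m, τ = 50 × 3.2 = 160 N·m clockwise.
Box: 12 × 10 = 120 N down at 1.4 m → arm 1.4 m, τ = 120 × 1.4 = 168 N·m clockwise.
Bag of cement: 30 × 10 = 300 N down at 2.4 m → arm 2.4 m, τ = 300 × 2.4 = 720 N·m clockwise.
Total clockwise load moment = 1048 N·m.
The cable tension T acts at 1.9 m; only its component perpendicular to the rod, T sinθ, produces torque. sinθ = h/√(h²+d²) = 3.1/√(3.1²+1.9²) = 0.8526.
Balancing moments: T × 1.9 × 0.8526 = 1048, giving T = 1048 / 1.62 = 647 N.

T ≈ 647 N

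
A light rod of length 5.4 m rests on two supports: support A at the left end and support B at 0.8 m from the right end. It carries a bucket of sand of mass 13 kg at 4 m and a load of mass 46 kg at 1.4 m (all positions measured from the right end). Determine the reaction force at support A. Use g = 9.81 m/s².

About support B:
Bucket of sand: 13 × 9.81 = 127.5 N down at 4 m → arm 3.2 m, τ = 127.5 × 3.2 = 408 N·m counterclockwise.
Load: 46 × 9.81 = 451.3 N down at 1.4 m → arm 0.6 m, τ = 451.3 × 0.6 = 270.8 N·m counterclockwise.
Net load moment about support B = 678.8 N·m counterclockwise.
Reaction R at support A is upward at 5.4 m, arm 4.6 m → moment R × 4.6 clockwise.
For rotational equilibrium, R × 4.6 = 678.8, so R = 148 N.

R_A ≈ 148 N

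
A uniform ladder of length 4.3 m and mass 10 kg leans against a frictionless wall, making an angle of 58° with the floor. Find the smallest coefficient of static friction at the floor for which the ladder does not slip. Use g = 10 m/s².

μ_min ≈ 0.312

Sum moments about the foot of the ladder (the floor normal and friction both act there and drop out).
Ladder weight 10×10 = 100 N acts at 2.15 m along the ladder; its horizontal arm is 2.15·cos58° = 1.139 m → τ = 113.9 N·m clockwise.
Wall normal N acts horizontally at the top; its moment arm is the height L sinθ = 4.3·sin58° = 3.647 m, counterclockwise.
For rotational equilibrium, N × 3.647 = 113.9, so N = 31.23 N.
ΣFx = 0 ⇒ f = N_wall = 31.23 N. ΣFy = 0 ⇒ N_floor = 100 N.
μ_min = f / N_floor = 31.23 / 100 = 0.312.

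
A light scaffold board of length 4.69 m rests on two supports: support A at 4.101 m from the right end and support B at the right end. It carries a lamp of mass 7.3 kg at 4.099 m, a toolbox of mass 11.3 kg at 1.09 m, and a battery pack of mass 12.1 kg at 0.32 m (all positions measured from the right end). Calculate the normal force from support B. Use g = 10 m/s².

Taking torques about support A:
Lamp: 7.3 × 10 = 73 N down at 4.099 m → arm 0.002 m, τ = 73 × 0.002 = 0.146 N·m clockwise.
Toolbox: 11.3 × 10 = 113 N down at 1.09 m → arm 3.011 m, τ = 113 × 3.011 = 340.2 N·m clockwise.
Battery pack: 12.1 × 10 = 121 N down at 0.32 m → arm 3.781 m, τ = 121 × 3.781 = 457.5 N·m clockwise.
Net load moment about support A = 797.8 N·m clockwise.
Reaction R at support B is upward at 0 m, arm 4.101 m → moment R × 4.101 counterclockwise.
Setting net torque to zero: R × 4.101 = 797.8 → R = 195 N.

R_B ≈ 195 N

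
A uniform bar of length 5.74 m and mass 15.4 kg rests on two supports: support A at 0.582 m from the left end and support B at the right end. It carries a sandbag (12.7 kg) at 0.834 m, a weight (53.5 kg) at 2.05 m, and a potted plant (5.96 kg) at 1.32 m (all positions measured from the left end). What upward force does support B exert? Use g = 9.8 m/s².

About support A:
Beam weight: 15.4 × 9.8 = 150.9 N down at 2.87 m → arm 2.288 m, τ = 150.9 × 2.288 = 345.3 N·m clockwise.
Sandbag: 12.7 × 9.8 = 124.5 N down at 0.834 m → arm 0.252 m, τ = 124.5 × 0.252 = 31.37 N·m clockwise.
Weight: 53.5 × 9.8 = 524.3 N down at 2.05 m → arm 1.468 m, τ = 524.3 × 1.468 = 769.7 N·m clockwise.
Potted plant: 5.96 × 9.8 = 58.41 N down at 1.32 m → arm 0.738 m, τ = 58.41 × 0.738 = 43.11 N·m clockwise.
Net load moment about support A = 1189 N·m clockwise.
Reaction R at support B is upward at 5.74 m, arm 5.158 m → moment R × 5.158 counterclockwise.
Balancing moments: R × 5.158 = 1189, giving R = 231 N.

R_B ≈ 231 N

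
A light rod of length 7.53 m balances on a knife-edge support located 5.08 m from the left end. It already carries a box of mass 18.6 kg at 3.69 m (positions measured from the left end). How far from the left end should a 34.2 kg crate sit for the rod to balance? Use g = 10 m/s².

Choose the knife-edge support (at 5.08 m from the left end) as the axis so the support reaction has zero arm there.
Box: 18.6 × 10 = 186 N down at 3.69 m → arm 1.39 m, τ = 186 × 1.39 = 258.5 N·m counterclockwise.
Net moment of existing loads = 258.5 N·m counterclockwise.
The crate weighs 34.2 × 10 = 342 N and must supply an equal clockwise moment, so its lever arm about the knife-edge support is 258.5 / 342 = 0.756 m.
That puts it at 5.08 + 0.756 = 5.84 m from the left end.

x ≈ 5.84 m from the left end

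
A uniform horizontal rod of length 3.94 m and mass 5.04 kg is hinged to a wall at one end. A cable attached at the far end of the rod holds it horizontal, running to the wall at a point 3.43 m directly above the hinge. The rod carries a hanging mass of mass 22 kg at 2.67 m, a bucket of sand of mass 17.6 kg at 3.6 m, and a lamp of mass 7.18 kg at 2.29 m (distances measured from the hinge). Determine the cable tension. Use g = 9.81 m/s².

T ≈ 563 N

Choose the hinge as the axis so the unknown hinge reaction has zero arm there.
Beam weight: 5.04 × 9.81 = 49.44 N down at 1.97 m → arm 1.97 m, τ = 49.44 × 1.97 = 97.4 N·m clockwise.
Hanging mass: 22 × 9.81 = 215.8 N down at 2.67 m → arm 2.67 m, τ = 215.8 × 2.67 = 576.2 N·m clockwise.
Bucket of sand: 17.6 × 9.81 = 172.7 N down at 3.6 m → arm 3.6 m, τ = 172.7 × 3.6 = 621.7 N·m clockwise.
Lamp: 7.18 × 9.81 = 70.44 N down at 2.29 m → arm 2.29 m, τ = 70.44 × 2.29 = 161.3 N·m clockwise.
Total clockwise load moment = 1457 N·m.
The cable tension T acts at 3.94 m; only its component perpendicular to the rod, T sinθ, produces torque. sinθ = h/√(h²+d²) = 3.43/√(3.43²+3.94²) = 0.6566.
For rotational equilibrium, T × 3.94 × 0.6566 = 1457, so T = 1457 / 2.587 = 563 N.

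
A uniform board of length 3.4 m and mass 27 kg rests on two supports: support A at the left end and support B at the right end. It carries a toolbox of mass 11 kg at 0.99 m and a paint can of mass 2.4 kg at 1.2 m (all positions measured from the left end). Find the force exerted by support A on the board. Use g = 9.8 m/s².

R_A ≈ 224 N

Taking torques about support B:
Beam weight: 27 × 9.8 = 264.6 N down at 1.7 m → arm 1.7 m, τ = 264.6 × 1.7 = 449.8 N·m counterclockwise.
Toolbox: 11 × 9.8 = 107.8 N down at 0.99 m → arm 2.41 m, τ = 107.8 × 2.41 = 259.8 N·m counterclockwise.
Paint can: 2.4 × 9.8 = 23.52 N down at 1.2 m → arm 2.2 m, τ = 23.52 × 2.2 = 51.74 N·m counterclockwise.
Net load moment about support B = 761.3 N·m counterclockwise.
Reaction R at support A is upward at 0 m, arm 3.4 m → moment R × 3.4 clockwise.
For rotational equilibrium, R × 3.4 = 761.3, so R = 224 N.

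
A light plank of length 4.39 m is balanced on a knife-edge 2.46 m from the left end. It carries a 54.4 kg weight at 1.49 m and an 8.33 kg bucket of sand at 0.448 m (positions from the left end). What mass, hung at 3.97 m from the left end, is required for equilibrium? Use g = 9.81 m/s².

Taking torques about the knife-edge (at 2.46 m from the left end):
Weight: 54.4 × 9.81 = 533.7 N down at 1.49 m → arm 0.97 m, τ = 533.7 × 0.97 = 517.7 N·m counterclockwise.
Bucket of sand: 8.33 × 9.81 = 81.72 N down at 0.448 m → arm 2.012 m, τ = 81.72 × 2.012 = 164.4 N·m counterclockwise.
Net moment of known loads = 682.1 N·m counterclockwise.
An unknown mass m at 3.97 m has arm 1.51 m; its moment is m·g·1.51 clockwise.
For rotational equilibrium, m × 9.81 × 1.51 = 682.1, so m = 682.1 / (9.81 × 1.51) = 46 kg.

m ≈ 46 kg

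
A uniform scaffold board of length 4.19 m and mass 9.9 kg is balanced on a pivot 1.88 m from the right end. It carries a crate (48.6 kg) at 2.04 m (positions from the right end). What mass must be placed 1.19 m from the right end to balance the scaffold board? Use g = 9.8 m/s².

Taking torques about the pivot (at 1.88 m from the right end):
Beam weight: 9.9 × 9.8 = 97.02 N down at 2.095 m → arm 0.215 m, τ = 97.02 × 0.215 = 20.86 N·m counterclockwise.
Crate: 48.6 × 9.8 = 476.3 N down at 2.04 m → arm 0.16 m, τ = 476.3 × 0.16 = 76.21 N·m counterclockwise.
Net moment of known loads = 97.07 N·m counterclockwise.
An unknown mass m at 1.19 m has arm 0.69 m; its moment is m·g·0.69 clockwise.
For rotational equilibrium, m × 9.8 × 0.69 = 97.07, so m = 97.07 / (9.8 × 0.69) = 14.4 kg.

m ≈ 14.4 kg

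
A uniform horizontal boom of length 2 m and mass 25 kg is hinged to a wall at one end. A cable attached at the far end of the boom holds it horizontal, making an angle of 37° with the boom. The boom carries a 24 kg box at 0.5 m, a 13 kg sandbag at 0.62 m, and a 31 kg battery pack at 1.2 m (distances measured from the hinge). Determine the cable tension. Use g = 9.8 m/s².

T ≈ 670 N

Taking torques about the hinge:
Beam weight: 25 × 9.8 = 245 N down at 1 m → arm 1 m, τ = 245 × 1 = 245 N·m clockwise.
Box: 24 × 9.8 = 235.2 N down at 0.5 m → arm 0.5 m, τ = 235.2 × 0.5 = 117.6 N·m clockwise.
Sandbag: 13 × 9.8 = 127.4 N down at 0.62 m → arm 0.62 m, τ = 127.4 × 0.62 = 78.99 N·m clockwise.
Battery pack: 31 × 9.8 = 303.8 N down at 1.2 m → arm 1.2 m, τ = 303.8 × 1.2 = 364.6 N·m clockwise.
Total clockwise load moment = 806.2 N·m.
The cable tension T acts at 2 m; only its component perpendicular to the boom, T sinθ, produces torque. sin 37° = 0.6018.
Setting net torque to zero: T × 2 × 0.6018 = 806.2 → T = 806.2 / 1.204 = 670 N.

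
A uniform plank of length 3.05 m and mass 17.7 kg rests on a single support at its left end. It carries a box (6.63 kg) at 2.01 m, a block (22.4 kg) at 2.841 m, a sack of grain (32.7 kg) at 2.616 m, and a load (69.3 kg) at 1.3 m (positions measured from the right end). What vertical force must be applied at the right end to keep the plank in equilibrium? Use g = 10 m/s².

Taking torques about the left end:
Beam weight: 17.7 × 10 = 177 N down at 1.525 m → arm 1.525 m, τ = 177 × 1.525 = 269.9 N·m clockwise.
Box: 6.63 × 10 = 66.3 N down at 2.01 m → arm 1.04 m, τ = 66.3 × 1.04 = 68.95 N·m clockwise.
Block: 22.4 × 10 = 224 N down at 2.841 m → arm 0.209 m, τ = 224 × 0.209 = 46.82 N·m clockwise.
Sack of grain: 32.7 × 10 = 327 N down at 2.616 m → arm 0.434 m, τ = 327 × 0.434 = 141.9 N·m clockwise.
Load: 69.3 × 10 = 693 N down at 1.3 m → arm 1.75 m, τ = 693 × 1.75 = 1213 N·m clockwise.
Net moment of the loads = 1741 N·m clockwise.
The upward force F acts at the right end, arm 3.05 m, giving F × 3.05 counterclockwise.
For rotational equilibrium, F × 3.05 = 1741, so F = 1741 / 3.05 = 571 N.

F ≈ 571 N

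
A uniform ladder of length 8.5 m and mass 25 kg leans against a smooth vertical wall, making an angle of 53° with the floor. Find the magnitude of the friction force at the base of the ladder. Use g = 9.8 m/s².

f ≈ 92.3 N

Sum moments about the foot of the ladder (the floor normal and friction both act there and drop out).
Ladder weight 25×9.8 = 245 N acts at 4.25 m along the ladder; its horizontal arm is 4.25·cos53° = 2.558 m → τ = 626.7 N·m clockwise.
Wall normal N acts horizontally at the top; its moment arm is the height L sinθ = 8.5·sin53° = 6.788 m, counterclockwise.
Setting net torque to zero: N × 6.788 = 626.7 → N = 92.3 N.
ΣFx = 0: friction at the foot balances the wall's push, so f = N_wall = 92.3 N.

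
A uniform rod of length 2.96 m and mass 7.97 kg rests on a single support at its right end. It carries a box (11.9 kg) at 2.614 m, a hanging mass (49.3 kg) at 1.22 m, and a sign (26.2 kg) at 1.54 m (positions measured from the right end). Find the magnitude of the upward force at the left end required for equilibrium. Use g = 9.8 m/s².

F ≈ 475 N

Taking torques about the right end:
Beam weight: 7.97 × 9.8 = 78.11 N down at 1.48 m → arm 1.48 m, τ = 78.11 × 1.48 = 115.6 N·m counterclockwise.
Box: 11.9 × 9.8 = 116.6 N down at 2.614 m → arm 2.614 m, τ = 116.6 × 2.614 = 304.8 N·m counterclockwise.
Hanging mass: 49.3 × 9.8 = 483.1 N down at 1.22 m → arm 1.22 m, τ = 483.1 × 1.22 = 589.4 N·m counterclockwise.
Sign: 26.2 × 9.8 = 256.8 N down at 1.54 m → arm 1.54 m, τ = 256.8 × 1.54 = 395.5 N·m counterclockwise.
Net moment of the loads = 1405 N·m counterclockwise.
The upward force F acts at the left end, arm 2.96 m, giving F × 2.96 clockwise.
Balancing moments: F × 2.96 = 1405, giving F = 1405 / 2.96 = 475 N.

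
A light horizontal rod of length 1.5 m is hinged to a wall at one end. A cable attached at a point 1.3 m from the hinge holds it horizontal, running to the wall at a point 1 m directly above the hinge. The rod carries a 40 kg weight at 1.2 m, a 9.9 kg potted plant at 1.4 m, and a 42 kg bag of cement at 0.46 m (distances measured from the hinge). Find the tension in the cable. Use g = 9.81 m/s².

About the hinge:
Weight: 40 × 9.81 = 392.4 N down at 1.2 m → arm 1.2 m, τ = 392.4 × 1.2 = 470.9 N·m clockwise.
Potted plant: 9.9 × 9.81 = 97.12 N down at 1.4 m → arm 1.4 m, τ = 97.12 × 1.4 = 136 N·m clockwise.
Bag of cement: 42 × 9.81 = 412 N down at 0.46 m → arm 0.46 m, τ = 412 × 0.46 = 189.5 N·m clockwise.
Total clockwise load moment = 796.4 N·m.
The cable tension T acts at 1.3 m; only its component perpendicular to the rod, T sinθ, produces torque. sinθ = h/√(h²+d²) = 1/√(1²+1.3²) = 0.6097.
Setting net torque to zero: T × 1.3 × 0.6097 = 796.4 → T = 796.4 / 0.7926 = 1000 N.

T ≈ 1000 N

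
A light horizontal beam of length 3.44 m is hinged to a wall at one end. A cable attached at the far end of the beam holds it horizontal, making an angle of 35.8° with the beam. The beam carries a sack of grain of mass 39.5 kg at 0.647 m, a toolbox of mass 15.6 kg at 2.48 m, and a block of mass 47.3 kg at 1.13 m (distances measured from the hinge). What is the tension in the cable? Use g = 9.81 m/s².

Take moments about the hinge.
Sack of grain: 39.5 × 9.81 = 387.5 N down at 0.647 m → arm 0.647 m, τ = 387.5 × 0.647 = 250.7 N·m clockwise.
Toolbox: 15.6 × 9.81 = 153 N down at 2.48 m → arm 2.48 m, τ = 153 × 2.48 = 379.4 N·m clockwise.
Block: 47.3 × 9.81 = 464 N down at 1.13 m → arm 1.13 m, τ = 464 × 1.13 = 524.3 N·m clockwise.
Total clockwise load moment = 1154 N·m.
The cable tension T acts at 3.44 m; only its component perpendicular to the beam, T sinθ, produces torque. sin 35.8° = 0.585.
Στ = 0 ⇒ T × 3.44 × 0.585 = 1154 ⇒ T = 1154 / 2.012 = 574 N.

T ≈ 574 N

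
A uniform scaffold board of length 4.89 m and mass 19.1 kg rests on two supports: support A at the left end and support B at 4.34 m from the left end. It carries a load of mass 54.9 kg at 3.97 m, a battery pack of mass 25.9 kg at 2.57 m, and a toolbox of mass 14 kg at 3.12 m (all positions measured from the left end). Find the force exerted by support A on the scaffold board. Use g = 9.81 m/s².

R_A ≈ 270 N

About support B:
Beam weight: 19.1 × 9.81 = 187.4 N down at 2.445 m → arm 1.895 m, τ = 187.4 × 1.895 = 355.1 N·m counterclockwise.
Load: 54.9 × 9.81 = 538.6 N down at 3.97 m → arm 0.37 m, τ = 538.6 × 0.37 = 199.3 N·m counterclockwise.
Battery pack: 25.9 × 9.81 = 254.1 N down at 2.57 m → arm 1.77 m, τ = 254.1 × 1.77 = 449.8 N·m counterclockwise.
Toolbox: 14 × 9.81 = 137.3 N down at 3.12 m → arm 1.22 m, τ = 137.3 × 1.22 = 167.5 N·m counterclockwise.
Net load moment about support B = 1172 N·m counterclockwise.
Reaction R at support A is upward at 0 m, arm 4.34 m → moment R × 4.34 clockwise.
Setting net torque to zero: R × 4.34 = 1172 → R = 270 N.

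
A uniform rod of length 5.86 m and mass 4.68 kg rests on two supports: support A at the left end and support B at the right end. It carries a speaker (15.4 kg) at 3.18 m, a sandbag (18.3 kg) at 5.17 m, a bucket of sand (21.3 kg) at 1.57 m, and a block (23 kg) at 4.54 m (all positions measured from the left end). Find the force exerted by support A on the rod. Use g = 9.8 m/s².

R_A ≈ 317 N

About support B:
Beam weight: 4.68 × 9.8 = 45.86 N down at 2.93 m → arm 2.93 m, τ = 45.86 × 2.93 = 134.4 N·m counterclockwise.
Speaker: 15.4 × 9.8 = 150.9 N down at 3.18 m → arm 2.68 m, τ = 150.9 × 2.68 = 404.4 N·m counterclockwise.
Sandbag: 18.3 × 9.8 = 179.3 N down at 5.17 m → arm 0.69 m, τ = 179.3 × 0.69 = 123.7 N·m counterclockwise.
Bucket of sand: 21.3 × 9.8 = 208.7 N down at 1.57 m → arm 4.29 m, τ = 208.7 × 4.29 = 895.3 N·m counterclockwise.
Block: 23 × 9.8 = 225.4 N down at 4.54 m → arm 1.32 m, τ = 225.4 × 1.32 = 297.5 N·m counterclockwise.
Net load moment about support B = 1855 N·m counterclockwise.
Reaction R at support A is upward at 0 m, arm 5.86 m → moment R × 5.86 clockwise.
Setting net torque to zero: R × 5.86 = 1855 → R = 317 N.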